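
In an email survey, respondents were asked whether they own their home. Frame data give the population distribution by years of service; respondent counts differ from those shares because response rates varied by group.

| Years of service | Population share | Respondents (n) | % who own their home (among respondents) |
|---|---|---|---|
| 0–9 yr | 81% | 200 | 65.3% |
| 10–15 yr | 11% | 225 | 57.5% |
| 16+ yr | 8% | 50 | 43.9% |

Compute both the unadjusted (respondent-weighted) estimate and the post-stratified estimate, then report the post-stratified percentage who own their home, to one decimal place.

62.7%

Without adjustment, the pooled respondent share is:
  (200/475)×65.3 + (225/475)×57.5 + (50/475)×43.9 = 59.3526%
Post-stratifying to population shares instead:
  0.81×65.3 + 0.11×57.5 + 0.08×43.9 = 62.73%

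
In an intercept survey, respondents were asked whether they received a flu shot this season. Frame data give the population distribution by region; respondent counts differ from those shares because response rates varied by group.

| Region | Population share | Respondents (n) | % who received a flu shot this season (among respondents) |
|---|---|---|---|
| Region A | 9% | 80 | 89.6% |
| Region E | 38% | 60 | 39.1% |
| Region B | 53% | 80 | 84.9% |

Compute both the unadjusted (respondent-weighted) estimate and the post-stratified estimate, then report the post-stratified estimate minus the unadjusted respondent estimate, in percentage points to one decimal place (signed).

-6.2 percentage points

Naive respondent-only estimate (weights = respondent counts):
  (80/220)×89.6 + (60/220)×39.1 + (80/220)×84.9 = 74.1182%
Reweighting by population region shares:
  0.09×89.6 + 0.38×39.1 + 0.53×84.9 = 67.919%
Difference = 67.919 − 74.1182 = -6.1992 pp.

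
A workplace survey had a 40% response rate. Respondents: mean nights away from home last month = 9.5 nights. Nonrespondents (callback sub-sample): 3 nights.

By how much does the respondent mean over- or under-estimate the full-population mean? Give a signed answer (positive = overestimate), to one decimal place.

Nonresponse fraction = 1 − 0.4 = 0.6.
Bias = (nonresponse fraction) × (respondent mean − nonrespondent mean)
     = 0.6 × (9.5 − 3) = 0.6 × 6.5 = 3.9.

+3.9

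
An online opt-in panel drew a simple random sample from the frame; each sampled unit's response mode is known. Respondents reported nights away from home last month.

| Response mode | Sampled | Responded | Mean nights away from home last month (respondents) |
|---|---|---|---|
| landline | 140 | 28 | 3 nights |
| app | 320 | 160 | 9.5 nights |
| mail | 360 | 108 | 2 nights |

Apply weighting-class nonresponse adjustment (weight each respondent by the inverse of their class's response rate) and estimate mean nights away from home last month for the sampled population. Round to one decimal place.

Response rates by class: landline 28/140 = 20%, app 160/320 = 50%, mail 108/360 = 30%.
Each respondent's weight = sampled/responded in their class; summing within a class gives n_sampled, so:
  landline: 140 × 3 = 420
  app: 320 × 9.5 = 3040
  mail: 360 × 2 = 720
Adjusted estimate = 4180 / 820 = 5.09756 → 5.1.

5.1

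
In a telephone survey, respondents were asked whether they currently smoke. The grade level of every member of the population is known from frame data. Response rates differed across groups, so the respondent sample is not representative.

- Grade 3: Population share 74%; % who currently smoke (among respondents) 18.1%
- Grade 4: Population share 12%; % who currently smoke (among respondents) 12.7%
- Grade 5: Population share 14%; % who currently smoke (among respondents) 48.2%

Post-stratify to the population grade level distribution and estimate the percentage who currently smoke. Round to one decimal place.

Weight each group's respondent value by its population share:
  Grade 3: 0.74 × 18.1 = 13.394
  Grade 4: 0.12 × 12.7 = 1.524
  Grade 5: 0.14 × 48.2 = 6.748
Post-stratified estimate = 21.666 → 21.7%.

21.7%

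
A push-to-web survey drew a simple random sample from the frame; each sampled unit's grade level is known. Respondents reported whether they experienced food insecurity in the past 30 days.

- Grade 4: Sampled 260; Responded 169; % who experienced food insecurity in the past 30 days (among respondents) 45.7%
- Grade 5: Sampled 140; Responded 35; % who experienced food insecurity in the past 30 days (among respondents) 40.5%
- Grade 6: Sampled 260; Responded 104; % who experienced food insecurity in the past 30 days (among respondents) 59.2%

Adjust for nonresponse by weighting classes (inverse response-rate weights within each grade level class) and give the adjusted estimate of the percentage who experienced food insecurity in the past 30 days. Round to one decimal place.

Response rates by class: Grade 4 169/260 = 65%, Grade 5 35/140 = 25%, Grade 6 104/260 = 40%.
With weight = n_sampled/n_responded per class, the weighted class total is n_sampled:
  Grade 4: 260 × 45.7 = 11,882
  Grade 5: 140 × 40.5 = 5670
  Grade 6: 260 × 59.2 = 15,392
Adjusted estimate = 32,944 / 660 = 49.9152 → 49.9%.

49.9%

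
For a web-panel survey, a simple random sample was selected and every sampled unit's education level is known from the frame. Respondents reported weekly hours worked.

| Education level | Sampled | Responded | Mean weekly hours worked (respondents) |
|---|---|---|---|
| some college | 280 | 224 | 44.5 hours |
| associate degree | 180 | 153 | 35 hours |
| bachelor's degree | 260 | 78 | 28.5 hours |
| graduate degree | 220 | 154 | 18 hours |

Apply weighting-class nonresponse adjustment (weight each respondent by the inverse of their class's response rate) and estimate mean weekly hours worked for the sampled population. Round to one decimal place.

Class response rates: some college 224/280 = 80%, associate degree 153/180 = 85%, bachelor's degree 78/260 = 30%, graduate degree 154/220 = 70%.
With weight = n_sampled/n_responded per class, the weighted class total is n_sampled:
  some college: 280 × 44.5 = 12,460
  associate degree: 180 × 35 = 6300
  bachelor's degree: 260 × 28.5 = 7410
  graduate degree: 220 × 18 = 3960
Adjusted estimate = 30,130 / 940 = 32.0532 → 32.1.

32.1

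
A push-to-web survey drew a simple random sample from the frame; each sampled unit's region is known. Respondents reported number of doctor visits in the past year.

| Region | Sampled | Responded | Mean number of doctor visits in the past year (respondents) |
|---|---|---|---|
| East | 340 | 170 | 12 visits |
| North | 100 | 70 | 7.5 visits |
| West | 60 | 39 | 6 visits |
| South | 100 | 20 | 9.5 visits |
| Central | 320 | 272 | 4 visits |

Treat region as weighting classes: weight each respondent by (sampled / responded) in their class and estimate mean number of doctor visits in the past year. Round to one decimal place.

Response rates by class: East 170/340 = 50%, North 70/100 = 70%, West 39/60 = 65%, South 20/100 = 20%, Central 272/320 = 85%.
Weighting each respondent by the inverse class response rate inflates each class back to its sampled size, so the class weight is n_sampled:
  East: 340 × 12 = 4080
  North: 100 × 7.5 = 750
  West: 60 × 6 = 360
  South: 100 × 9.5 = 950
  Central: 320 × 4 = 1280
Adjusted estimate = 7420 / 920 = 8.06522 → 8.1.

8.1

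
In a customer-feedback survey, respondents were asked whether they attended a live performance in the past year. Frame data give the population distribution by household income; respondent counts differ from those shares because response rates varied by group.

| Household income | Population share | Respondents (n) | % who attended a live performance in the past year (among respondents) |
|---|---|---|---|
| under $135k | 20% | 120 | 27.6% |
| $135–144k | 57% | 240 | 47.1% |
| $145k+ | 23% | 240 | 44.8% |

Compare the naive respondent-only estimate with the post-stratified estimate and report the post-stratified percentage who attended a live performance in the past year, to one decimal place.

42.7%

Naive respondent-only estimate (weights = respondent counts):
  (120/600)×27.6 + (240/600)×47.1 + (240/600)×44.8 = 42.28%
Post-stratified estimate weights by population shares:
  0.2×27.6 + 0.57×47.1 + 0.23×44.8 = 42.671%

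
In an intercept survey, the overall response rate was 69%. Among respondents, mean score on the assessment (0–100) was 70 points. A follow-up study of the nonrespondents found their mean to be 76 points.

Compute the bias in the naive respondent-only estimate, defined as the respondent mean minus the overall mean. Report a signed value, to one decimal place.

-1.9

Nonresponse fraction = 1 − 0.69 = 0.31.
Bias = (nonresponse fraction) × (respondent mean − nonrespondent mean)
     = 0.31 × (70 − 76) = 0.31 × -6 = -1.86.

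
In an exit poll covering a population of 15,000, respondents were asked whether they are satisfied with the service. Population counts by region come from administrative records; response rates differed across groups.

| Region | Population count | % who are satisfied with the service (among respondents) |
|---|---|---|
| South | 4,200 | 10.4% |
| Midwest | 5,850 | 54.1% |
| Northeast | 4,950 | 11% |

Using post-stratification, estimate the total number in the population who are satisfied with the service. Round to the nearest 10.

4,150

Apply each group's respondent rate to its population count:
  South: 4,200 × 10.4% = 436.8
  Midwest: 5,850 × 54.1% = 3164.85
  Northeast: 4,950 × 11% = 544.5
Estimated total = 4146.15 → 4,150.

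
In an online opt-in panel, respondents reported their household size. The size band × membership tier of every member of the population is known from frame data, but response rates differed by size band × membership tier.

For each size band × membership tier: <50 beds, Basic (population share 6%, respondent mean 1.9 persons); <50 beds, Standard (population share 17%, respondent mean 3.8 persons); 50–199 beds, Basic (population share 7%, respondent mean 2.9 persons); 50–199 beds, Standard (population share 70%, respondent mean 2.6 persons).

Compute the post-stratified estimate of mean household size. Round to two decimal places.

Weight each group's respondent value by its population share:
  <50 beds, Basic: 0.06 × 1.9 = 0.114
  <50 beds, Standard: 0.17 × 3.8 = 0.646
  50–199 beds, Basic: 0.07 × 2.9 = 0.203
  50–199 beds, Standard: 0.7 × 2.6 = 1.82
Post-stratified estimate = 2.783 → 2.78.

2.78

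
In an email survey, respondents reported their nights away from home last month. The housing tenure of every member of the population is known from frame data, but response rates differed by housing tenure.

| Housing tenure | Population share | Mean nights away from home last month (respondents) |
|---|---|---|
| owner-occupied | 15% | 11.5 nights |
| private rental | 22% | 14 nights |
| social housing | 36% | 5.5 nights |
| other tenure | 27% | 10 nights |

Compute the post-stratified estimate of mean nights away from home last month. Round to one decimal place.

9.5

Weight each group's respondent value by its population share:
  owner-occupied: 0.15 × 11.5 = 1.725
  private rental: 0.22 × 14 = 3.08
  social housing: 0.36 × 5.5 = 1.98
  other tenure: 0.27 × 10 = 2.7
Post-stratified estimate = 9.485 → 9.5.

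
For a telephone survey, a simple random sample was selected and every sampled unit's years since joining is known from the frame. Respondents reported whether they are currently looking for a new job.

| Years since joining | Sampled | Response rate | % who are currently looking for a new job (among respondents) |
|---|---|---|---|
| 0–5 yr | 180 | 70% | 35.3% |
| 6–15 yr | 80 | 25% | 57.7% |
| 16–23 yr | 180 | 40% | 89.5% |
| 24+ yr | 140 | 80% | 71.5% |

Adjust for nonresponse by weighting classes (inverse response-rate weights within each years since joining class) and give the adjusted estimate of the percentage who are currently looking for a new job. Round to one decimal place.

63.9%

Each respondent's weight = sampled/responded in their class; summing within a class gives n_sampled, so:
  0–5 yr: 180 × 35.3 = 6354
  6–15 yr: 80 × 57.7 = 4616
  16–23 yr: 180 × 89.5 = 16,110
  24+ yr: 140 × 71.5 = 10,010
Adjusted estimate = 37,090 / 580 = 63.9483 → 63.9%.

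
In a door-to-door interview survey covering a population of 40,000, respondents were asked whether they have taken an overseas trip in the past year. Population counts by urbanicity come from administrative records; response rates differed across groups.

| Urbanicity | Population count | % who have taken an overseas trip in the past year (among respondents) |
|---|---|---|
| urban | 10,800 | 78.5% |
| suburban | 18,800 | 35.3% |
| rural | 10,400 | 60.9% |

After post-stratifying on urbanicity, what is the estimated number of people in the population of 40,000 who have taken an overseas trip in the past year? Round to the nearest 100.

Apply each group's respondent rate to its population count:
  urban: 10,800 × 78.5% = 8478
  suburban: 18,800 × 35.3% = 6636.4
  rural: 10,400 × 60.9% = 6333.6
Estimated total = 21,448 → 21,400.

21,400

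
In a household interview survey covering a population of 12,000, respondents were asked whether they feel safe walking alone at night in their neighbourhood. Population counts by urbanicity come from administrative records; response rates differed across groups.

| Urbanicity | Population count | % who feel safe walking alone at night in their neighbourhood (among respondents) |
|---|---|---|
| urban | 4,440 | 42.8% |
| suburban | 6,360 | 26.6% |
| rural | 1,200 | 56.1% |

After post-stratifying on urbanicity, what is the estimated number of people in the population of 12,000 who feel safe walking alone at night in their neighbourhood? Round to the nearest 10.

Each cell contributes its population count × the respondent rate:
  urban: 4,440 × 42.8% = 1900.32
  suburban: 6,360 × 26.6% = 1691.76
  rural: 1,200 × 56.1% = 673.2
Estimated total = 4265.28 → 4,270.

4,270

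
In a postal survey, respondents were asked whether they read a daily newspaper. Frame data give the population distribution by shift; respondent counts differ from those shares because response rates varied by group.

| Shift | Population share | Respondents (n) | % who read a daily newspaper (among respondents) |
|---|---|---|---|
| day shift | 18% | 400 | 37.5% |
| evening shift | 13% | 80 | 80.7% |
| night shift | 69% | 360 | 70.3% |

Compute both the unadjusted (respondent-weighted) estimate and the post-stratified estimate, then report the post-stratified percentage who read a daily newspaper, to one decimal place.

65.7%

Unadjusted (pooled respondent) estimate weights by respondent counts:
  (400/840)×37.5 + (80/840)×80.7 + (360/840)×70.3 = 55.6714%
Post-stratifying to population shares instead:
  0.18×37.5 + 0.13×80.7 + 0.69×70.3 = 65.748%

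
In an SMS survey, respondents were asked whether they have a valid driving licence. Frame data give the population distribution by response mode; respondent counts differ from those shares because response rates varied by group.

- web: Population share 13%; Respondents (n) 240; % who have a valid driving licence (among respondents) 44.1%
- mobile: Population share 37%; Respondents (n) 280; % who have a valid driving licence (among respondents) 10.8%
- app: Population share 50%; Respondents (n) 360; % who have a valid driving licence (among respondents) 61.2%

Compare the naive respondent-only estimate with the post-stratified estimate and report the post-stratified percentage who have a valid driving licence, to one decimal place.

Without adjustment, the pooled respondent share is:
  (240/880)×44.1 + (280/880)×10.8 + (360/880)×61.2 = 40.5%
Post-stratifying to population shares instead:
  0.13×44.1 + 0.37×10.8 + 0.5×61.2 = 40.329%

40.3%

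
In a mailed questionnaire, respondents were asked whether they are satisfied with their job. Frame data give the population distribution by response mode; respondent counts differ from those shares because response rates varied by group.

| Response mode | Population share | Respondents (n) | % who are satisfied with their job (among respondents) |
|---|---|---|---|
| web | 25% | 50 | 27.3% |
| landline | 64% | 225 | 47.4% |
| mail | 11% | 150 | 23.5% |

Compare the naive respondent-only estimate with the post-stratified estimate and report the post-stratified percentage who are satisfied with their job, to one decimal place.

Unadjusted (pooled respondent) estimate weights by respondent counts:
  (50/425)×27.3 + (225/425)×47.4 + (150/425)×23.5 = 36.6%
Reweighting by population response mode shares:
  0.25×27.3 + 0.64×47.4 + 0.11×23.5 = 39.746%

39.7%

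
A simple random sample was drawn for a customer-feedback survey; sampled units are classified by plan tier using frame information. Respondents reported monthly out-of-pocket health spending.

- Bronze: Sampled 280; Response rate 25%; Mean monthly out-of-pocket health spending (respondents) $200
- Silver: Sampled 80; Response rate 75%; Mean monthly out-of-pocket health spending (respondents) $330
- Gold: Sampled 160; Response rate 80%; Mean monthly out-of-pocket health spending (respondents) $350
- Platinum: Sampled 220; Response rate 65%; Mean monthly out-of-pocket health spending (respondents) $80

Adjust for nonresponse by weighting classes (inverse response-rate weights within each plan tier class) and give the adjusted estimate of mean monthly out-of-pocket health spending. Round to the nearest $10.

Each respondent's weight = sampled/responded in their class; summing within a class gives n_sampled, so:
  Bronze: 280 × 200 = 56,000
  Silver: 80 × 330 = 26,400
  Gold: 160 × 350 = 56,000
  Platinum: 220 × 80 = 17,600
Adjusted estimate = 156,000 / 740 = 210.811 → $210.

$210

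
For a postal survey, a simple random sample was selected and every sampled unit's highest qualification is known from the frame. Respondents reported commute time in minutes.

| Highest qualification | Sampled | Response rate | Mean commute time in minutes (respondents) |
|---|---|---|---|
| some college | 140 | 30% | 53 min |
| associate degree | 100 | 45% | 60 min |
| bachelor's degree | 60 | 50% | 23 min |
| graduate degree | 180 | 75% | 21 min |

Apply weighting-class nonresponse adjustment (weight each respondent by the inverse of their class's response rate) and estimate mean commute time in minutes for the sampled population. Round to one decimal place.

38.7

Each respondent's weight = sampled/responded in their class; summing within a class gives n_sampled, so:
  some college: 140 × 53 = 7420
  associate degree: 100 × 60 = 6000
  bachelor's degree: 60 × 23 = 1380
  graduate degree: 180 × 21 = 3780
Adjusted estimate = 18,580 / 480 = 38.7083 → 38.7.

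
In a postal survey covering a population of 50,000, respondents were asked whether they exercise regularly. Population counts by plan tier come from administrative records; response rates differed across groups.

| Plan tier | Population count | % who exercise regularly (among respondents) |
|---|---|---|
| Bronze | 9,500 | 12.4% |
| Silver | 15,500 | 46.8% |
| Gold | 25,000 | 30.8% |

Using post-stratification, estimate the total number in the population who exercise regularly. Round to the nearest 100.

Estimated count per cell = population count × respondent percentage:
  Bronze: 9,500 × 12.4% = 1178
  Silver: 15,500 × 46.8% = 7254
  Gold: 25,000 × 30.8% = 7700
Estimated total = 16,132 → 16,100.

16,100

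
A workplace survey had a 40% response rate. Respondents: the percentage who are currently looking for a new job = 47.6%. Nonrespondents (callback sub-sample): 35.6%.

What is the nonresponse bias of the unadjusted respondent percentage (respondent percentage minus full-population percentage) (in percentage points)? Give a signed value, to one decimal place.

Nonresponse fraction = 1 − 0.4 = 0.6.
Bias = (nonresponse fraction) × (respondent percentage − nonrespondent percentage)
     = 0.6 × (47.6 − 35.6) = 0.6 × 12 = 7.2.

+7.2 percentage points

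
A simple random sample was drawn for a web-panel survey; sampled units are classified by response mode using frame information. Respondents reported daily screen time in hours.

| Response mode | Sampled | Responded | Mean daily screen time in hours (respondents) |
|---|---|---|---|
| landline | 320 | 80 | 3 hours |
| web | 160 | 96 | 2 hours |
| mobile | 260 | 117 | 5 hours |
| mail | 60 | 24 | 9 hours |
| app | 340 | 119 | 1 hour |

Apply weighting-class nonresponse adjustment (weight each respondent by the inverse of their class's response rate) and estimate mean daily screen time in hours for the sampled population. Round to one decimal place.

3.0

Class response rates: landline 80/320 = 25%, web 96/160 = 60%, mobile 117/260 = 45%, mail 24/60 = 40%, app 119/340 = 35%.
Weighting each respondent by the inverse class response rate inflates each class back to its sampled size, so the class weight is n_sampled:
  landline: 320 × 3 = 960
  web: 160 × 2 = 320
  mobile: 260 × 5 = 1300
  mail: 60 × 9 = 540
  app: 340 × 1 = 340
Adjusted estimate = 3460 / 1,140 = 3.03509 → 3.0.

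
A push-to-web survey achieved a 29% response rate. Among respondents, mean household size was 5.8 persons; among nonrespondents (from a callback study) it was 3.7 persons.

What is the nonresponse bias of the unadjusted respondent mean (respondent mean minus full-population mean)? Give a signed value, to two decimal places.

Nonresponse fraction = 1 − 0.29 = 0.71.
Bias = (nonresponse fraction) × (respondent mean − nonrespondent mean)
     = 0.71 × (5.8 − 3.7) = 0.71 × 2.1 = 1.491.

+1.49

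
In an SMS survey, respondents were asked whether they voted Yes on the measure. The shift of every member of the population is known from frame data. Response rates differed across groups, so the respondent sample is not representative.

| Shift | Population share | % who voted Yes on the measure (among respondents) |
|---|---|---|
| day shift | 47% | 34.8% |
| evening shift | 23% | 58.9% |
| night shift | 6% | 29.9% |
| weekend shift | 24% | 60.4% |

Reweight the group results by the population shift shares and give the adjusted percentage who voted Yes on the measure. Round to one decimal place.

46.2%

Post-stratification weights by population share, not respondent share:
  day shift: 0.47 × 34.8 = 16.356
  evening shift: 0.23 × 58.9 = 13.547
  night shift: 0.06 × 29.9 = 1.794
  weekend shift: 0.24 × 60.4 = 14.496
Post-stratified estimate = 46.193 → 46.2%.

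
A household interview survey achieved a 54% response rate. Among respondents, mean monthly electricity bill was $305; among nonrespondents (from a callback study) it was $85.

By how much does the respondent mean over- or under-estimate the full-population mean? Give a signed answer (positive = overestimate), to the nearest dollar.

Nonresponse fraction = 1 − 0.54 = 0.46.
Bias = (nonresponse fraction) × (respondent mean − nonrespondent mean)
     = 0.46 × (305 − 85) = 0.46 × 220 = 101.2.

+$101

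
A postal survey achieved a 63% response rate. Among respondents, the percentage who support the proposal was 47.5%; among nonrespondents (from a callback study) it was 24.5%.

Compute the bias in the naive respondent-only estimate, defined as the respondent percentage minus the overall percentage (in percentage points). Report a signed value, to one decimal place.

+8.5 percentage points

Nonresponse fraction = 1 − 0.63 = 0.37.
Bias = (nonresponse fraction) × (respondent percentage − nonrespondent percentage)
     = 0.37 × (47.5 − 24.5) = 0.37 × 23 = 8.51.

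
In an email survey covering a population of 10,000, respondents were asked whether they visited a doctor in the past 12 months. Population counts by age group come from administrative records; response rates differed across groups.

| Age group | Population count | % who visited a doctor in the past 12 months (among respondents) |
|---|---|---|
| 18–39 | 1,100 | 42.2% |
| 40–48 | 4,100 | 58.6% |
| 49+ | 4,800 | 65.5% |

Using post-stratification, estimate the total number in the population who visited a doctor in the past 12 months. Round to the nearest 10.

Apply each group's respondent rate to its population count:
  18–39: 1,100 × 42.2% = 464.2
  40–48: 4,100 × 58.6% = 2402.6
  49+: 4,800 × 65.5% = 3144
Estimated total = 6010.8 → 6,010.

6,010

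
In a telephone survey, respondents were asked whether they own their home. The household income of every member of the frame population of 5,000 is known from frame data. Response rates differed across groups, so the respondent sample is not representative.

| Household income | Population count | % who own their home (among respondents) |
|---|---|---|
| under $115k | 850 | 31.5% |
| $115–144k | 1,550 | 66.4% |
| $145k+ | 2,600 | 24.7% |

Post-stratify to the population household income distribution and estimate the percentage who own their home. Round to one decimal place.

Each cell contributes population-share × respondent value:
  under $115k: (850/5,000) × 31.5 = 5.355
  $115–144k: (1,550/5,000) × 66.4 = 20.584
  $145k+: (2,600/5,000) × 24.7 = 12.844
Post-stratified estimate = 38.783 → 38.8%.

38.8%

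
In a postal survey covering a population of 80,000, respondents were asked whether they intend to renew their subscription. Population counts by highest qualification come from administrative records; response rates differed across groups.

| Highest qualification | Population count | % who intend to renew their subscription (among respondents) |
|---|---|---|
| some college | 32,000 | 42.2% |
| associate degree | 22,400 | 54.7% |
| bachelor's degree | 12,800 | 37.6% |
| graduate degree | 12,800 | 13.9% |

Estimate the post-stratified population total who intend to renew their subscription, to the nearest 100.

32,300

Apply each group's respondent rate to its population count:
  some college: 32,000 × 42.2% = 13,504
  associate degree: 22,400 × 54.7% = 12252.8
  bachelor's degree: 12,800 × 37.6% = 4812.8
  graduate degree: 12,800 × 13.9% = 1779.2
Estimated total = 32348.8 → 32,300.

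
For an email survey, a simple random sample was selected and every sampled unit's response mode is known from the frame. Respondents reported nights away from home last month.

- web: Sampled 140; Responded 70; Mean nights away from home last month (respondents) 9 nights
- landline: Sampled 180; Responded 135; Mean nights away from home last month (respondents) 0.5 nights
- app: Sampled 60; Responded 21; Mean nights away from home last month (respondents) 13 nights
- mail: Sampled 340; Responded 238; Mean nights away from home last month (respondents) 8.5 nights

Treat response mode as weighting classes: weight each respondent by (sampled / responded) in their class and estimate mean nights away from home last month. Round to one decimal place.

7.0

Class response rates: web 70/140 = 50%, landline 135/180 = 75%, app 21/60 = 35%, mail 238/340 = 70%.
Weighting each respondent by the inverse class response rate inflates each class back to its sampled size, so the class weight is n_sampled:
  web: 140 × 9 = 1260
  landline: 180 × 0.5 = 90
  app: 60 × 13 = 780
  mail: 340 × 8.5 = 2890
Adjusted estimate = 5020 / 720 = 6.97222 → 7.0.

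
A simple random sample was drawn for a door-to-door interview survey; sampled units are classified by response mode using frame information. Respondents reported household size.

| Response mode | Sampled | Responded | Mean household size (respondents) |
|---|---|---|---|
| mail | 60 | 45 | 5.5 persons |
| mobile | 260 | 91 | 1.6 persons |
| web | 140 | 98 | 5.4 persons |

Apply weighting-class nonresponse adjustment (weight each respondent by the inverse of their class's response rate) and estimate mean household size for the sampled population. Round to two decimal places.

Response rates by class: mail 45/60 = 75%, mobile 91/260 = 35%, web 98/140 = 70%.
With weight = n_sampled/n_responded per class, the weighted class total is n_sampled:
  mail: 60 × 5.5 = 330
  mobile: 260 × 1.6 = 416
  web: 140 × 5.4 = 756
Adjusted estimate = 1502 / 460 = 3.26522 → 3.27.

3.27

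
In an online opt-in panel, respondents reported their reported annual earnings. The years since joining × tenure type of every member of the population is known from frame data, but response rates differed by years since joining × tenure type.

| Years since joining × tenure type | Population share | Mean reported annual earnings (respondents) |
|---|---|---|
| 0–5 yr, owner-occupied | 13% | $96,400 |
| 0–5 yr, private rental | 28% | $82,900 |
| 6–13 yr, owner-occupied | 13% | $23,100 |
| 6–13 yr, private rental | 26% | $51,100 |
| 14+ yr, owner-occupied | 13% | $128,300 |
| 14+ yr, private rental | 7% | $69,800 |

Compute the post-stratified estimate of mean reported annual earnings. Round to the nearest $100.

Post-stratification weights by population share, not respondent share:
  0–5 yr, owner-occupied: 0.13 × 96,400 = 12,532
  0–5 yr, private rental: 0.28 × 82,900 = 23,212
  6–13 yr, owner-occupied: 0.13 × 23,100 = 3003
  6–13 yr, private rental: 0.26 × 51,100 = 13,286
  14+ yr, owner-occupied: 0.13 × 128,300 = 16,679
  14+ yr, private rental: 0.07 × 69,800 = 4886
Post-stratified estimate = 73,598 → $73,600.

$73,600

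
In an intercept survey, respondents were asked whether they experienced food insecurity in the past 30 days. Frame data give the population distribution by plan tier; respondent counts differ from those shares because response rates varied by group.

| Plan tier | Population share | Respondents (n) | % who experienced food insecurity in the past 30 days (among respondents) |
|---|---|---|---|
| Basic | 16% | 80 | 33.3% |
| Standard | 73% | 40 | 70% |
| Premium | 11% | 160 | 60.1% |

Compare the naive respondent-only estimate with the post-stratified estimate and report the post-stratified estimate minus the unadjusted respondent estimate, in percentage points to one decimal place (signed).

Naive respondent-only estimate (weights = respondent counts):
  (80/280)×33.3 + (40/280)×70 + (160/280)×60.1 = 53.8571%
Post-stratified estimate weights by population shares:
  0.16×33.3 + 0.73×70 + 0.11×60.1 = 63.039%
Difference = 63.039 − 53.8571 = 9.1819 pp.

+9.2 percentage points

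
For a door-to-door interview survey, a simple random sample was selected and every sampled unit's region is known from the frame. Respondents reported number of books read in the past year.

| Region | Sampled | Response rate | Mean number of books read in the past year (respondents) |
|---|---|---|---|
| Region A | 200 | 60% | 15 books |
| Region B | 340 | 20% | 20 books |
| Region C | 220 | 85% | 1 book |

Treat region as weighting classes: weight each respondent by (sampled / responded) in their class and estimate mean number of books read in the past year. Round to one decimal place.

13.2

Inverse-response-rate weighting restores each class to its sampled count, so class totals weight by n_sampled:
  Region A: 200 × 15 = 3000
  Region B: 340 × 20 = 6800
  Region C: 220 × 1 = 220
Adjusted estimate = 10,020 / 760 = 13.1842 → 13.2.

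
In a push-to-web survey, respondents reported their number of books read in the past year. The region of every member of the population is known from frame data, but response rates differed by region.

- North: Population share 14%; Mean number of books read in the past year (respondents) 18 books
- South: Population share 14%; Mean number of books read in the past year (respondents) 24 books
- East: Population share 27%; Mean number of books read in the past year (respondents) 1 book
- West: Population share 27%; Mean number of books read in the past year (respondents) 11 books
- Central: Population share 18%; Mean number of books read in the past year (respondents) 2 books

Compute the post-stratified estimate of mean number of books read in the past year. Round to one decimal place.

Reweight to the known region distribution:
  North: 0.14 × 18 = 2.52
  South: 0.14 × 24 = 3.36
  East: 0.27 × 1 = 0.27
  West: 0.27 × 11 = 2.97
  Central: 0.18 × 2 = 0.36
Post-stratified estimate = 9.48 → 9.5.

9.5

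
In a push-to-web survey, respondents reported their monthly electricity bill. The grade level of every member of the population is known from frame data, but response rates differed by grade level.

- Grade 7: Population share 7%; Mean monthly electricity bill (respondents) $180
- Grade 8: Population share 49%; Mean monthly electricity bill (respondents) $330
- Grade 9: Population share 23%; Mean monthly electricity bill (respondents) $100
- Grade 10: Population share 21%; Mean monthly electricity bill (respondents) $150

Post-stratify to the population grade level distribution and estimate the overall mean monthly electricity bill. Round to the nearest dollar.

Post-stratification weights by population share, not respondent share:
  Grade 7: 0.07 × 180 = 12.6
  Grade 8: 0.49 × 330 = 161.7
  Grade 9: 0.23 × 100 = 23
  Grade 10: 0.21 × 150 = 31.5
Post-stratified estimate = 228.8 → $229.

$229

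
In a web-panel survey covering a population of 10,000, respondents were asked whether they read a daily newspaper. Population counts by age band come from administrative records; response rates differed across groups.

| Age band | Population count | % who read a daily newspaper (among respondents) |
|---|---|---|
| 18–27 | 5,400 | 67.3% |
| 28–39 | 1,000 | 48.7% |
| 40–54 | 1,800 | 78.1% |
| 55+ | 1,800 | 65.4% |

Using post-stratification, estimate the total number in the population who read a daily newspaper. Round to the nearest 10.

Each cell contributes its population count × the respondent rate:
  18–27: 5,400 × 67.3% = 3634.2
  28–39: 1,000 × 48.7% = 487
  40–54: 1,800 × 78.1% = 1405.8
  55+: 1,800 × 65.4% = 1177.2
Estimated total = 6704.2 → 6,700.

6,700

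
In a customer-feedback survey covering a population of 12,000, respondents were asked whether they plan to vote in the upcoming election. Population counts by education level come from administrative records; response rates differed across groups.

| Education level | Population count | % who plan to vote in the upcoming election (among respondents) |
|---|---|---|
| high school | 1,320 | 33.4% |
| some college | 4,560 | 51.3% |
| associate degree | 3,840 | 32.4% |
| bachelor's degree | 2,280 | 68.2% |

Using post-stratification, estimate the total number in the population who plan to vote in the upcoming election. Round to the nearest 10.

Each cell contributes its population count × the respondent rate:
  high school: 1,320 × 33.4% = 440.88
  some college: 4,560 × 51.3% = 2339.28
  associate degree: 3,840 × 32.4% = 1244.16
  bachelor's degree: 2,280 × 68.2% = 1554.96
Estimated total = 5579.28 → 5,580.

5,580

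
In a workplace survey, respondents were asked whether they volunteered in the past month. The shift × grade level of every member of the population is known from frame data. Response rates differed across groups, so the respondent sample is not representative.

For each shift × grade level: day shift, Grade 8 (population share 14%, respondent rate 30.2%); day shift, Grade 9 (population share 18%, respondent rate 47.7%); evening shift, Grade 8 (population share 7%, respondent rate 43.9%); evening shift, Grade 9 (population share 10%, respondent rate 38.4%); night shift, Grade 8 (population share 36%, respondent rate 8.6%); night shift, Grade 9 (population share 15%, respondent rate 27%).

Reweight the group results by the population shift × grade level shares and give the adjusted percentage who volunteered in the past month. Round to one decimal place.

26.9%

Each cell contributes population-share × respondent value:
  day shift, Grade 8: 0.14 × 30.2 = 4.228
  day shift, Grade 9: 0.18 × 47.7 = 8.586
  evening shift, Grade 8: 0.07 × 43.9 = 3.073
  evening shift, Grade 9: 0.1 × 38.4 = 3.84
  night shift, Grade 8: 0.36 × 8.6 = 3.096
  night shift, Grade 9: 0.15 × 27 = 4.05
Post-stratified estimate = 26.873 → 26.9%.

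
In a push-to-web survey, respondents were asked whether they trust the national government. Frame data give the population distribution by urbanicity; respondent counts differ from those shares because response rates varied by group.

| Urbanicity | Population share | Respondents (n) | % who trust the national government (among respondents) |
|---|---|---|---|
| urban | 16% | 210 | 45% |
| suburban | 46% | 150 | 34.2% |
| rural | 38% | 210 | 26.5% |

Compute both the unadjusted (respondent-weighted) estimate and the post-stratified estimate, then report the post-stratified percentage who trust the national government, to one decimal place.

Without adjustment, the pooled respondent share is:
  (210/570)×45 + (150/570)×34.2 + (210/570)×26.5 = 35.3421%
Post-stratified estimate weights by population shares:
  0.16×45 + 0.46×34.2 + 0.38×26.5 = 33.002%

33.0%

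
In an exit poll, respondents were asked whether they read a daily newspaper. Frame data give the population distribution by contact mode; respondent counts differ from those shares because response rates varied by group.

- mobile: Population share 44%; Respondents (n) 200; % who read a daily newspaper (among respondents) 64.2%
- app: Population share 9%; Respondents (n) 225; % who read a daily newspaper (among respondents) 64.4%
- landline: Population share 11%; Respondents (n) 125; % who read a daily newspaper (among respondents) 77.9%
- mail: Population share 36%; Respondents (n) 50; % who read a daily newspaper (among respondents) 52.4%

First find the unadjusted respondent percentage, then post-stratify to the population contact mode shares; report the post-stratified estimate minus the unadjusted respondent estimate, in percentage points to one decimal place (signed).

Naive respondent-only estimate (weights = respondent counts):
  (200/600)×64.2 + (225/600)×64.4 + (125/600)×77.9 + (50/600)×52.4 = 66.1458%
Reweighting by population contact mode shares:
  0.44×64.2 + 0.09×64.4 + 0.11×77.9 + 0.36×52.4 = 61.477%
Difference = 61.477 − 66.1458 = -4.6688 pp.

-4.7 percentage points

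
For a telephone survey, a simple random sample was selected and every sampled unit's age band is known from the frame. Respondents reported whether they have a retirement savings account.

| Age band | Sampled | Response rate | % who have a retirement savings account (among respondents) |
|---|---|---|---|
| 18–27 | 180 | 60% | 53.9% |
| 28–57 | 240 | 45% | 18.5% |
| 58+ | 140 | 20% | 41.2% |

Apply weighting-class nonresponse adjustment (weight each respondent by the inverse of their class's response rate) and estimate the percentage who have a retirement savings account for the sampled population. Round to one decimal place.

Weighting each respondent by the inverse class response rate inflates each class back to its sampled size, so the class weight is n_sampled:
  18–27: 180 × 53.9 = 9702
  28–57: 240 × 18.5 = 4440
  58+: 140 × 41.2 = 5768
Adjusted estimate = 19,910 / 560 = 35.5536 → 35.6%.

35.6%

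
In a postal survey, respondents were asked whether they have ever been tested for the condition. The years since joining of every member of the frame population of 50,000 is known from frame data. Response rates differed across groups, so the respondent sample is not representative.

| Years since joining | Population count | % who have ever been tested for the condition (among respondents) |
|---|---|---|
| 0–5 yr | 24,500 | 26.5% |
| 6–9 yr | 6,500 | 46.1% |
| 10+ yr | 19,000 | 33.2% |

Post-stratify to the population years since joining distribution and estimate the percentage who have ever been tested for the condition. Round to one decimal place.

31.6%

Each cell contributes population-share × respondent value:
  0–5 yr: (24,500/50,000) × 26.5 = 12.985
  6–9 yr: (6,500/50,000) × 46.1 = 5.993
  10+ yr: (19,000/50,000) × 33.2 = 12.616
Post-stratified estimate = 31.594 → 31.6%.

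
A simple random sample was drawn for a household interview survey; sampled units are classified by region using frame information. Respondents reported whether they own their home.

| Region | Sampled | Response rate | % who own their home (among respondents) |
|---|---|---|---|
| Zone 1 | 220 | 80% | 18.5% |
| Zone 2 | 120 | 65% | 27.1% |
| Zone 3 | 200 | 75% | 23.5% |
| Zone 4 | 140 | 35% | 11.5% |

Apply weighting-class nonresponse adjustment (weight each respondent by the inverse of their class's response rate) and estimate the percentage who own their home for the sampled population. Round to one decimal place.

20.0%

Inverse-response-rate weighting restores each class to its sampled count, so class totals weight by n_sampled:
  Zone 1: 220 × 18.5 = 4070
  Zone 2: 120 × 27.1 = 3252
  Zone 3: 200 × 23.5 = 4700
  Zone 4: 140 × 11.5 = 1610
Adjusted estimate = 13,632 / 680 = 20.0471 → 20.0%.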